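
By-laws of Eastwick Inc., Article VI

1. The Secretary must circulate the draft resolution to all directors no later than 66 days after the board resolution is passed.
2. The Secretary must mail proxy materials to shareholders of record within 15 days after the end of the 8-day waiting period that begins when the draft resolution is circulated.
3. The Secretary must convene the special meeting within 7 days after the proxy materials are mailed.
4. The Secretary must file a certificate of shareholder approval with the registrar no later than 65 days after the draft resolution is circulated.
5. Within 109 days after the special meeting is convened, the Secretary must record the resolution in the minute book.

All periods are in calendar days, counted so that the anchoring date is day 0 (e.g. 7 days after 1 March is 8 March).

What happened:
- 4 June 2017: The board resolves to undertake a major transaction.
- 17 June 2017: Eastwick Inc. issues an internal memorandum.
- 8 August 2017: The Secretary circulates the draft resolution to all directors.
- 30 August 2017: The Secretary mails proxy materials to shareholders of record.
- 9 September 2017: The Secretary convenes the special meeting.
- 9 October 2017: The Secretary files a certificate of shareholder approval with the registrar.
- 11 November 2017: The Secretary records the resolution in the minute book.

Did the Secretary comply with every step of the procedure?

Step 1: 66 days after 4 June 2017 (when the board resolution is passed) is 9 August 2017; 8 August 2017 is within that limit.
Step 2: 15 days after 16 August 2017 (end of the 8-day waiting period, which began when the draft resolution is circulated on 8 August 2017) is 31 August 2017; 30 August 2017 is within that limit.
Step 3: 7 days after 30 August 2017 (when the proxy materials are mailed) is 6 September 2017; not done until 9 September 2017, 3 days after the deadline.

No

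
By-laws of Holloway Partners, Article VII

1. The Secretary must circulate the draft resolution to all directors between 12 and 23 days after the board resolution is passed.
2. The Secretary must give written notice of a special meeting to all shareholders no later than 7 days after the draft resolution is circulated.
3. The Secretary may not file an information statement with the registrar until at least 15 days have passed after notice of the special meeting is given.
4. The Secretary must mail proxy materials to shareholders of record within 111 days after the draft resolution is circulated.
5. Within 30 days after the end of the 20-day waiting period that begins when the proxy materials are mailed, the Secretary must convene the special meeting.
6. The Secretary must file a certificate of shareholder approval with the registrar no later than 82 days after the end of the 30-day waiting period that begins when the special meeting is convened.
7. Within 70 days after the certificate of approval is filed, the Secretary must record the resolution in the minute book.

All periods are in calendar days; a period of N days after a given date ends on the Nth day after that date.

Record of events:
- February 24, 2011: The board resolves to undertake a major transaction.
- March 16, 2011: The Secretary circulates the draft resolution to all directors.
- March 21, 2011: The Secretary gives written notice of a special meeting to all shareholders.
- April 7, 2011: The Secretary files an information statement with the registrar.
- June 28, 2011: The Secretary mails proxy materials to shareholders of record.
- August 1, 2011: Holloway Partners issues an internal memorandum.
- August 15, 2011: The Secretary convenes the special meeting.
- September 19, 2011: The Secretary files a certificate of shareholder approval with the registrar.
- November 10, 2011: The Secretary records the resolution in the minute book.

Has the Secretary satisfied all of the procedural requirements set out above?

(1) the permitted window runs from February 24, 2011 + 12 = March 8, 2011 to February 24, 2011 + 23 = March 19, 2011; March 16, 2011 falls inside that range.
(2) due by March 16, 2011 + 7 days = March 23, 2011; done March 21, 2011 — timely.
(3) permitted from March 21, 2011 + 15 days = April 5, 2011 onward; done April 7, 2011 — permitted.
(4) due by March 16, 2011 + 111 days = July 5, 2011; done June 28, 2011 — timely.
(5) due by July 18, 2011 + 30 days = August 17, 2011; August 15, 2011 is within that limit.
(6) due by September 14, 2011 + 82 days = December 5, 2011; September 19, 2011 is within that limit.
(7) due by September 19, 2011 + 70 days = November 28, 2011; November 10, 2011 is within that limit.

Yes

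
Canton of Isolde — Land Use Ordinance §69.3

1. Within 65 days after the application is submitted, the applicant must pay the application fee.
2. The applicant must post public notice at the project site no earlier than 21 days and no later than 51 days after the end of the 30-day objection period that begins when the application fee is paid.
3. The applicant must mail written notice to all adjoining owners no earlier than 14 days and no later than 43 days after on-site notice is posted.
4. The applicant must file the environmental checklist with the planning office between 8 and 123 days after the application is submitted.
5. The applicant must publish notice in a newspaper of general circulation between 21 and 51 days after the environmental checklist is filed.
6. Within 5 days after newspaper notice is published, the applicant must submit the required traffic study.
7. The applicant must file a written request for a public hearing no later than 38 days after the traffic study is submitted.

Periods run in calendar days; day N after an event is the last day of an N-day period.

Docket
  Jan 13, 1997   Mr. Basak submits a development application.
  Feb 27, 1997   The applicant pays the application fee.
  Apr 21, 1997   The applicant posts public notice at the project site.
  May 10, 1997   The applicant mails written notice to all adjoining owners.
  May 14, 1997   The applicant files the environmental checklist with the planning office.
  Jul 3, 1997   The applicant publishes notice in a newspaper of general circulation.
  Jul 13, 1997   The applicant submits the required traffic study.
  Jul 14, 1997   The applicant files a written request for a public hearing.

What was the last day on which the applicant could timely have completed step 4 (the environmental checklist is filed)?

Step 4 runs from Jan 13, 1997, when the application is submitted. The window is 8–123 days after Jan 13, 1997; it closes on May 16, 1997.

May 16, 1997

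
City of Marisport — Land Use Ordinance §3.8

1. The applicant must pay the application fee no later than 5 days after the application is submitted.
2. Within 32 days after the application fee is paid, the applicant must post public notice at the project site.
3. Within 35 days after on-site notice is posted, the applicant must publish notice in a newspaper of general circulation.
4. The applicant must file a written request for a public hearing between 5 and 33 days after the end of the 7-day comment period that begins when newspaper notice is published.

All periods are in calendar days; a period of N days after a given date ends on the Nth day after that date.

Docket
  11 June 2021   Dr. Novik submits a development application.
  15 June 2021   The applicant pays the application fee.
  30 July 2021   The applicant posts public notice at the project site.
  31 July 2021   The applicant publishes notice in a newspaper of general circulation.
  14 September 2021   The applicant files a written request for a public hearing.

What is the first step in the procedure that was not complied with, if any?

Step 1 — counting 5 days from 11 June 2021 (when the application is submitted) gives a deadline of 16 June 2021; 15 June 2021 is within that limit.
Step 2 — counting 32 days from 15 June 2021 (when the application fee is paid) gives a deadline of 17 July 2021; not done until 30 July 2021, 13 days after the deadline.

Step 2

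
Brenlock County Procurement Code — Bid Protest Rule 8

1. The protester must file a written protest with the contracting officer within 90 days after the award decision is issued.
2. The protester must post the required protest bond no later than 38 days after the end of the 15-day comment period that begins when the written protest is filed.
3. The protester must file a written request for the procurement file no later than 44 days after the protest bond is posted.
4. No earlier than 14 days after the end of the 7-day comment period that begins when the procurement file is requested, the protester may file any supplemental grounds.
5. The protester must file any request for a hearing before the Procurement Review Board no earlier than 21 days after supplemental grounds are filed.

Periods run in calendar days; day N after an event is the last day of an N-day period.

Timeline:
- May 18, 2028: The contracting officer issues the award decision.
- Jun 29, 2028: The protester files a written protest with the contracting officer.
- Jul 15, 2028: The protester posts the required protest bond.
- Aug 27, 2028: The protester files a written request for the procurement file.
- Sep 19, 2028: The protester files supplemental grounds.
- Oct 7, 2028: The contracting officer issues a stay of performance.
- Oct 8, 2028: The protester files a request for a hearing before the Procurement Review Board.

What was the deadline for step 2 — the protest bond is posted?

Aug 21, 2028

The written protest is filed on Jun 29, 2028; the 15-day comment period therefore ends Jul 14, 2028, and step 2 runs from that date. 38 days after Jul 14, 2028 is Aug 21, 2028.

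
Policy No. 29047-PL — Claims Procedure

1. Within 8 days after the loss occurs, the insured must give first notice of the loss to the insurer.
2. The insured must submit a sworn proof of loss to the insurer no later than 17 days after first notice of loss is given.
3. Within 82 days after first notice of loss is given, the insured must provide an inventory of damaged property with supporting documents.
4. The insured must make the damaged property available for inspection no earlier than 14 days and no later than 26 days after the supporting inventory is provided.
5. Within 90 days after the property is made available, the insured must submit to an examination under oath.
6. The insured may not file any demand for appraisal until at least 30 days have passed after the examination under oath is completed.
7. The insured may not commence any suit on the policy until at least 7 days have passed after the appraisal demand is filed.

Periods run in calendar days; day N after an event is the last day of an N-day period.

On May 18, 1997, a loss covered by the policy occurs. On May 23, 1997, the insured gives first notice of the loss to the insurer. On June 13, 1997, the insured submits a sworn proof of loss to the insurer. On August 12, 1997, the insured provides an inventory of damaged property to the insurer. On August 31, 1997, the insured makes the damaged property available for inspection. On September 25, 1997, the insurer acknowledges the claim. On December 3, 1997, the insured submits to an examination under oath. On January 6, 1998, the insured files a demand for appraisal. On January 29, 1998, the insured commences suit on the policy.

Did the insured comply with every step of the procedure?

No

(1) due by May 18, 1997 + 8 days = May 26, 1997; May 23, 1997 is within that limit.
(2) due by May 23, 1997 + 17 days = June 9, 1997; June 13, 1997 misses that deadline by 4 days.
The analysis stops there.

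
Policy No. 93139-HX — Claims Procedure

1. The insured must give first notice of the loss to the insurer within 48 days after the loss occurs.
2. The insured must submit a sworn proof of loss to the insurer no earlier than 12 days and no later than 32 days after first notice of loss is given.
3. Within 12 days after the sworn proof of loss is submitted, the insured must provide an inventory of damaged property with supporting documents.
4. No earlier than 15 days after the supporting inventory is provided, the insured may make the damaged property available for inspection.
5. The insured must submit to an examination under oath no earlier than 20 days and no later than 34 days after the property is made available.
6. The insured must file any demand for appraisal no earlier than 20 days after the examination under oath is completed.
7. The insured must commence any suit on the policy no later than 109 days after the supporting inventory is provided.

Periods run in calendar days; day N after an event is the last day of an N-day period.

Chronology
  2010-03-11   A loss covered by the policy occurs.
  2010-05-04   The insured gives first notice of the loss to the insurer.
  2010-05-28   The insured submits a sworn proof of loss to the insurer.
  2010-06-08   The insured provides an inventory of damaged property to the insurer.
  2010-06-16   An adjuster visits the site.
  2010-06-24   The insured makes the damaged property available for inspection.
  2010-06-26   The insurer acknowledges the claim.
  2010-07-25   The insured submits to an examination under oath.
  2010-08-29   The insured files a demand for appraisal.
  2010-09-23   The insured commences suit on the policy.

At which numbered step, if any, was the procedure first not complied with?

Step 1

(1) due by 2010-03-11 + 48 days = 2010-04-28; not done until 2010-05-04, 6 days after the deadline.
No need to go further; step 1 was not satisfied.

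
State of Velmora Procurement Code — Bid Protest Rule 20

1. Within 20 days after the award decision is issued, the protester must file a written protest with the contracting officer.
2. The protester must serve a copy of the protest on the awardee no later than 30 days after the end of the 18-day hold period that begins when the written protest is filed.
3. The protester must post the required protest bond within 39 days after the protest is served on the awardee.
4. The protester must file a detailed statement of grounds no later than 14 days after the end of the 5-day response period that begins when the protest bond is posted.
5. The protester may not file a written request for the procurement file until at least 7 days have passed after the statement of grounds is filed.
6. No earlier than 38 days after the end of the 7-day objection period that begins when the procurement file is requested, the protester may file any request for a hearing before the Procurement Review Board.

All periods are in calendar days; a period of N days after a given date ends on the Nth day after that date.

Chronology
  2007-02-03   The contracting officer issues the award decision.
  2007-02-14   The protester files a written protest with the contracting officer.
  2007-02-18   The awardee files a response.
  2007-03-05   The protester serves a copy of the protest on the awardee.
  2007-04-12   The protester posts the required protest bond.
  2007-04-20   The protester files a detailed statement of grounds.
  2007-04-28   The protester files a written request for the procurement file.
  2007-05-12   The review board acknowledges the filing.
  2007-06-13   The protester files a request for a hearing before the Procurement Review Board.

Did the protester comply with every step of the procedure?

Yes

(1) due by 2007-02-03 + 20 days = 2007-02-23; 2007-02-14 is within that limit.
(2) due by 2007-03-04 + 30 days = 2007-04-03; 2007-03-05 is within that limit.
(3) due by 2007-03-05 + 39 days = 2007-04-13; 2007-04-12 is within that limit.
(4) due by 2007-04-17 + 14 days = 2007-05-01; completed 2007-04-20, before the deadline.
(5) permitted from 2007-04-20 + 7 days = 2007-04-27 onward; done 2007-04-28, after the minimum wait.
(6) permitted from 2007-05-05 + 38 days = 2007-06-12 onward; done 2007-06-13, after the minimum wait.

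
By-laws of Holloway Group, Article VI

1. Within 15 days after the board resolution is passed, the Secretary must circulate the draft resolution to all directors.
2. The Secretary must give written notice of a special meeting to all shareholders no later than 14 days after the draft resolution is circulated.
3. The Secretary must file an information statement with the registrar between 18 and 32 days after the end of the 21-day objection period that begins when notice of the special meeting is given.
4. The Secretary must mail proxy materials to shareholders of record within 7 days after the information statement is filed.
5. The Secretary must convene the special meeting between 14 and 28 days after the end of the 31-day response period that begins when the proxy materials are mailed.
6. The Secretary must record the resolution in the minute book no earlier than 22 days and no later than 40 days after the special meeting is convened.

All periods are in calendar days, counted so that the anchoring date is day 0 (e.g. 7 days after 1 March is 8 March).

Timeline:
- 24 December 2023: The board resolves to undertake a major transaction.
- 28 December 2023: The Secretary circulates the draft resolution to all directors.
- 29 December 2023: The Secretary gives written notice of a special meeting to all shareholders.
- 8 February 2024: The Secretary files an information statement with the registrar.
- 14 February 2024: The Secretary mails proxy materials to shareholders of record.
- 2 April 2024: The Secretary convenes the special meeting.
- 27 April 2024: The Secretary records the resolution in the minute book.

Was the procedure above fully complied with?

Step 1: 15 days after 24 December 2023 (when the board resolution is passed) is 8 January 2024; 28 December 2023 is within that limit.
Step 2: 14 days after 28 December 2023 (when the draft resolution is circulated) is 11 January 2024; completed 29 December 2023, before the deadline.
Step 3: the window is 18–32 days after 19 January 2024 (end of the 21-day objection period, which began when notice of the special meeting is given on 29 December 2023), so 6 February 2024 through 20 February 2024; done 8 February 2024, which is between those dates.
Step 4: 7 days after 8 February 2024 (when the information statement is filed) is 15 February 2024; 14 February 2024 is within that limit.
Step 5: the window is 14–28 days after 16 March 2024 (end of the 31-day response period, which began when the proxy materials are mailed on 14 February 2024), so 30 March 2024 through 13 April 2024; done 2 April 2024, which is between those dates.
Step 6: the window is 22–40 days after 2 April 2024 (when the special meeting is convened), so 24 April 2024 through 12 May 2024; 27 April 2024 falls inside that range.

Yes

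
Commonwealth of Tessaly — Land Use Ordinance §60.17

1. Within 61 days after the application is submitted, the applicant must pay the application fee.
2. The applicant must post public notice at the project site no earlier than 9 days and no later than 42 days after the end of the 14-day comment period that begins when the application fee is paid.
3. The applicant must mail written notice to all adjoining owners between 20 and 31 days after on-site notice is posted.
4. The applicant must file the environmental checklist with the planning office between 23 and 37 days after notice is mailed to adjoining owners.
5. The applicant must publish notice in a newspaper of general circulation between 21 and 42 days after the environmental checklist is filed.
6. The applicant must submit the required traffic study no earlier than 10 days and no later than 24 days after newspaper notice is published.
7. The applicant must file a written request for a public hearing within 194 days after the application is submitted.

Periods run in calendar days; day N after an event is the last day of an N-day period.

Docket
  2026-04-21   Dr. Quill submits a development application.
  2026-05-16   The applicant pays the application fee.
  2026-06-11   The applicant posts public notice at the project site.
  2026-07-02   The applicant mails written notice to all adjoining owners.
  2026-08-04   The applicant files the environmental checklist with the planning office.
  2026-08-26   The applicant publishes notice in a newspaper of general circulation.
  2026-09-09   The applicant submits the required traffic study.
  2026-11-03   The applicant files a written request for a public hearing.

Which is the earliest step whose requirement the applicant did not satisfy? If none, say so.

Step 7

(1) due by 2026-04-21 + 61 days = 2026-06-21; completed 2026-05-16, before the deadline.
(2) the permitted window runs from 2026-05-30 + 9 = 2026-06-08 to 2026-05-30 + 42 = 2026-07-11; done 2026-06-11 — within the window.
(3) the permitted window runs from 2026-06-11 + 20 = 2026-07-01 to 2026-06-11 + 31 = 2026-07-12; 2026-07-02 falls inside that range.
(4) the permitted window runs from 2026-07-02 + 23 = 2026-07-25 to 2026-07-02 + 37 = 2026-08-08; done 2026-08-04, which is between those dates.
(5) the permitted window runs from 2026-08-04 + 21 = 2026-08-25 to 2026-08-04 + 42 = 2026-09-15; done 2026-08-26 — within the window.
(6) the permitted window runs from 2026-08-26 + 10 = 2026-09-05 to 2026-08-26 + 24 = 2026-09-19; done 2026-09-09 — within the window.
(7) due by 2026-04-21 + 194 days = 2026-11-01; 2026-11-03 misses that deadline by 2 days.
The analysis stops there.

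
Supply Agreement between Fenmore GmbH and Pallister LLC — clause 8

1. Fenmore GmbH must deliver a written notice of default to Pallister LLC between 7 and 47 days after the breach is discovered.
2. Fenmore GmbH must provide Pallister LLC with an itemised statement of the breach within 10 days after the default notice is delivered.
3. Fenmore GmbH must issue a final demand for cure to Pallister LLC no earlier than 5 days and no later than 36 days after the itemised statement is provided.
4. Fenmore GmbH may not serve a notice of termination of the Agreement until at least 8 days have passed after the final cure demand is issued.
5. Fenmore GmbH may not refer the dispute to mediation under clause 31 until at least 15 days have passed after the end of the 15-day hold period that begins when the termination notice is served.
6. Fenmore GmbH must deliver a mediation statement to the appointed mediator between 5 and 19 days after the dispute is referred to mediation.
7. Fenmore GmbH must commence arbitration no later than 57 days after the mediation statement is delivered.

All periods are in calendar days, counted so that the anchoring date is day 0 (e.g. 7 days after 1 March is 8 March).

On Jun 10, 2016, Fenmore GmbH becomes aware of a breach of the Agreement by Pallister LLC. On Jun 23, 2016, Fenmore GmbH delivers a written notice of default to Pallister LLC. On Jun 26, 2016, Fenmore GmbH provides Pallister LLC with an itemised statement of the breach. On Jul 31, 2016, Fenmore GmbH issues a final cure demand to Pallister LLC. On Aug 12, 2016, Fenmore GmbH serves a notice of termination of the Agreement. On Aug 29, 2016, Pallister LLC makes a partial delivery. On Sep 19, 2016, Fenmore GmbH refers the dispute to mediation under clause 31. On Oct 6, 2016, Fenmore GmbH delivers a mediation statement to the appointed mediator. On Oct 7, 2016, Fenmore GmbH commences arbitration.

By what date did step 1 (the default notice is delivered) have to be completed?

Jul 27, 2016

Step 1 runs from Jun 10, 2016, when the breach is discovered. The window is 7–47 days after Jun 10, 2016; it closes on Jul 27, 2016.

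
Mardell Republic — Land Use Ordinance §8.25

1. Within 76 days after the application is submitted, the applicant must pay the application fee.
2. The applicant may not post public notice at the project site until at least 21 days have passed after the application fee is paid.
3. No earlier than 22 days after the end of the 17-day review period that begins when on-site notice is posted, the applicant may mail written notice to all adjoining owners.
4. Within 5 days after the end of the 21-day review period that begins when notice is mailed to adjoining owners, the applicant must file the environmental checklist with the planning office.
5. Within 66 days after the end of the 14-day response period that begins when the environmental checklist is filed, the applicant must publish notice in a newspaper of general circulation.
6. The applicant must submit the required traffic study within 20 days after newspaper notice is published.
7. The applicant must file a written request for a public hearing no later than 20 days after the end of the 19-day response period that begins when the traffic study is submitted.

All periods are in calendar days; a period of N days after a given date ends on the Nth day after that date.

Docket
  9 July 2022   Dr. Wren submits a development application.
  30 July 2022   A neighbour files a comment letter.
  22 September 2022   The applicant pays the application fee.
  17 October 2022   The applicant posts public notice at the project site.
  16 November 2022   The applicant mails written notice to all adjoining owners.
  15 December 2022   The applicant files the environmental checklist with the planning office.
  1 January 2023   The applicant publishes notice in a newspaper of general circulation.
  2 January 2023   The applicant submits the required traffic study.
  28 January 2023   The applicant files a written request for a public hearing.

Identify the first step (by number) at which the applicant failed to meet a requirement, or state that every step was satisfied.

(1) due by 9 July 2022 + 76 days = 23 September 2022; done 22 September 2022 — timely.
(2) permitted from 22 September 2022 + 21 days = 13 October 2022 onward; done 17 October 2022, after the minimum wait.
(3) permitted from 3 November 2022 + 22 days = 25 November 2022 onward; 16 November 2022 is 9 days before the earliest permitted date.

Step 3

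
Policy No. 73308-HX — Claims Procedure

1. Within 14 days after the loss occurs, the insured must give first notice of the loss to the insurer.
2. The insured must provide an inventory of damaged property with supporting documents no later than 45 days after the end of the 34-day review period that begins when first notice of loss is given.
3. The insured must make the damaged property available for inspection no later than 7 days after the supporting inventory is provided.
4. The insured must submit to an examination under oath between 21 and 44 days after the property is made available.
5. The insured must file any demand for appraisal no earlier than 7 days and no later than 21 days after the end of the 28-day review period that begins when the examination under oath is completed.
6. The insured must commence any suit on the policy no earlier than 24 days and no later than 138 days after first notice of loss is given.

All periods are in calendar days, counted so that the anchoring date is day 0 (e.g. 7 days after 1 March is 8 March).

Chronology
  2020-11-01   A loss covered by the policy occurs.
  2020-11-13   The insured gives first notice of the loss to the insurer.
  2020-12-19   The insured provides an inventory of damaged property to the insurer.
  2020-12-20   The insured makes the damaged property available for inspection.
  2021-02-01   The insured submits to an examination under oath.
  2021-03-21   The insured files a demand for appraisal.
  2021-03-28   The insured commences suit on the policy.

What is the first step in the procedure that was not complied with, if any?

None — every step was satisfied

Step 1: 14 days after 2020-11-01 (when the loss occurs) is 2020-11-15; 2020-11-13 is within that limit.
Step 2: 45 days after 2020-12-17 (end of the 34-day review period, which began when first notice of loss is given on 2020-11-13) is 2021-01-31; 2020-12-19 is within that limit.
Step 3: 7 days after 2020-12-19 (when the supporting inventory is provided) is 2020-12-26; 2020-12-20 is within that limit.
Step 4: the window is 21–44 days after 2020-12-20 (when the property is made available), so 2021-01-10 through 2021-02-02; 2021-02-01 falls inside that range.
Step 5: the window is 7–21 days after 2021-03-01 (end of the 28-day review period, which began when the examination under oath is completed on 2021-02-01), so 2021-03-08 through 2021-03-22; 2021-03-21 falls inside that range.
Step 6: the window is 24–138 days after 2020-11-13 (when first notice of loss is given), so 2020-12-07 through 2021-03-31; done 2021-03-28 — within the window.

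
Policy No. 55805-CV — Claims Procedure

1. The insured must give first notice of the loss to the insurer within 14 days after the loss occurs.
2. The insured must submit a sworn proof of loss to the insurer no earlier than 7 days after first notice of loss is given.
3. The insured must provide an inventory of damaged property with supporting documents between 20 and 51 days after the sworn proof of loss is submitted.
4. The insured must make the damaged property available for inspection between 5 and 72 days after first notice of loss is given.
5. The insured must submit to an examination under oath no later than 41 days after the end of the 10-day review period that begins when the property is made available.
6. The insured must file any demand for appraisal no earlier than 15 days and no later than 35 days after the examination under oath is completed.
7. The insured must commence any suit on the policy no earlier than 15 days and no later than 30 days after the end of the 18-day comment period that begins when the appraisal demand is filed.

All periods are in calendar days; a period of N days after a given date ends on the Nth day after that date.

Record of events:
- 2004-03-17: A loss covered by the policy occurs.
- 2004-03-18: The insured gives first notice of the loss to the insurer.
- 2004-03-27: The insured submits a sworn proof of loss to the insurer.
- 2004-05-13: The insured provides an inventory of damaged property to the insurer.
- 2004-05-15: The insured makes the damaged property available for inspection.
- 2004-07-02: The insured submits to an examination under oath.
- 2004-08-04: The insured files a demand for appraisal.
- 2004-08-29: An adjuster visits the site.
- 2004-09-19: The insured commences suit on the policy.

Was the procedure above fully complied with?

Step 1: 14 days after 2004-03-17 (when the loss occurs) is 2004-03-31; completed 2004-03-18, before the deadline.
Step 2: the earliest permitted date is 7 days after 2004-03-18 (when first notice of loss is given), i.e. 2004-03-25; done 2004-03-27, after the minimum wait.
Step 3: the window is 20–51 days after 2004-03-27 (when the sworn proof of loss is submitted), so 2004-04-16 through 2004-05-17; done 2004-05-13, which is between those dates.
Step 4: the window is 5–72 days after 2004-03-18 (when first notice of loss is given), so 2004-03-23 through 2004-05-29; done 2004-05-15, which is between those dates.
Step 5: 41 days after 2004-05-25 (end of the 10-day review period, which began when the property is made available on 2004-05-15) is 2004-07-05; 2004-07-02 is within that limit.
Step 6: the window is 15–35 days after 2004-07-02 (when the examination under oath is completed), so 2004-07-17 through 2004-08-06; done 2004-08-04, which is between those dates.
Step 7: the window is 15–30 days after 2004-08-22 (end of the 18-day comment period, which began when the appraisal demand is filed on 2004-08-04), so 2004-09-06 through 2004-09-21; done 2004-09-19 — within the window.

Yes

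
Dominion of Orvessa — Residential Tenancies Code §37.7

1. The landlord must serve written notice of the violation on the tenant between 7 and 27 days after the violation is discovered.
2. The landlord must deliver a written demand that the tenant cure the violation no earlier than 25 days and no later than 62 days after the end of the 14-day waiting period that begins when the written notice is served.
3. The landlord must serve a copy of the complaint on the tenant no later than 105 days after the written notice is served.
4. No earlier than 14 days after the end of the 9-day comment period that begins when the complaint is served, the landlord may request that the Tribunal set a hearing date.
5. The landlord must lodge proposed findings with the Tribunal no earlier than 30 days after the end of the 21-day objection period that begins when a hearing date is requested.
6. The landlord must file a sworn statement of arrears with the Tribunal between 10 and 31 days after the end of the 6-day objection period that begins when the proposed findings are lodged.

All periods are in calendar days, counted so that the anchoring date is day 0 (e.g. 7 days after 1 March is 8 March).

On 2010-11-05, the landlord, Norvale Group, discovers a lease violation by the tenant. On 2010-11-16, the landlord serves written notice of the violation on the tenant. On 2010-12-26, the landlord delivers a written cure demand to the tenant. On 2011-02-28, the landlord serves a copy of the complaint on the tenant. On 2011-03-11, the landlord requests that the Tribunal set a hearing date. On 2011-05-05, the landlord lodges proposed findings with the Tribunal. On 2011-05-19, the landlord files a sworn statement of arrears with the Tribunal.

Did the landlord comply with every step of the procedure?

(1) the permitted window runs from 2010-11-05 + 7 = 2010-11-12 to 2010-11-05 + 27 = 2010-12-02; done 2010-11-16, which is between those dates.
(2) the permitted window runs from 2010-11-30 + 25 = 2010-12-25 to 2010-11-30 + 62 = 2011-01-31; 2010-12-26 falls inside that range.
(3) due by 2010-11-16 + 105 days = 2011-03-01; 2011-02-28 is within that limit.
(4) permitted from 2011-03-09 + 14 days = 2011-03-23 onward; 2011-03-11 is 12 days before the earliest permitted date.

No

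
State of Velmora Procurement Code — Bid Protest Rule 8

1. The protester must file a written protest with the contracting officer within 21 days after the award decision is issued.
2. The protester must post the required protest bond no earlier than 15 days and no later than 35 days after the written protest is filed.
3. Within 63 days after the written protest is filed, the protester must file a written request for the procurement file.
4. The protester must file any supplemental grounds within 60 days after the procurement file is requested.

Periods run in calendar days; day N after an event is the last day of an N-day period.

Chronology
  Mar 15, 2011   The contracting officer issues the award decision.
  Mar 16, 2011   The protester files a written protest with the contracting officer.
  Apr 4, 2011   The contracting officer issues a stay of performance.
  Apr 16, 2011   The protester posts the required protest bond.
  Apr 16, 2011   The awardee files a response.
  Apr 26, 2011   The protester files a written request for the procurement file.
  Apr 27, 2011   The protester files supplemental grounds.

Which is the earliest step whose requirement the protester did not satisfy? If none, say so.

Step 1 — counting 21 days from Mar 15, 2011 (when the award decision is issued) gives a deadline of Apr 5, 2011; Mar 16, 2011 is within that limit.
Step 2 — 15 and 35 days from Mar 16, 2011 (when the written protest is filed) are Mar 31, 2011 and Apr 20, 2011 respectively; Apr 16, 2011 falls inside that range.
Step 3 — counting 63 days from Mar 16, 2011 (when the written protest is filed) gives a deadline of May 18, 2011; Apr 26, 2011 is within that limit.
Step 4 — counting 60 days from Apr 26, 2011 (when the procurement file is requested) gives a deadline of Jun 25, 2011; done Apr 27, 2011 — timely.

None — every step was satisfied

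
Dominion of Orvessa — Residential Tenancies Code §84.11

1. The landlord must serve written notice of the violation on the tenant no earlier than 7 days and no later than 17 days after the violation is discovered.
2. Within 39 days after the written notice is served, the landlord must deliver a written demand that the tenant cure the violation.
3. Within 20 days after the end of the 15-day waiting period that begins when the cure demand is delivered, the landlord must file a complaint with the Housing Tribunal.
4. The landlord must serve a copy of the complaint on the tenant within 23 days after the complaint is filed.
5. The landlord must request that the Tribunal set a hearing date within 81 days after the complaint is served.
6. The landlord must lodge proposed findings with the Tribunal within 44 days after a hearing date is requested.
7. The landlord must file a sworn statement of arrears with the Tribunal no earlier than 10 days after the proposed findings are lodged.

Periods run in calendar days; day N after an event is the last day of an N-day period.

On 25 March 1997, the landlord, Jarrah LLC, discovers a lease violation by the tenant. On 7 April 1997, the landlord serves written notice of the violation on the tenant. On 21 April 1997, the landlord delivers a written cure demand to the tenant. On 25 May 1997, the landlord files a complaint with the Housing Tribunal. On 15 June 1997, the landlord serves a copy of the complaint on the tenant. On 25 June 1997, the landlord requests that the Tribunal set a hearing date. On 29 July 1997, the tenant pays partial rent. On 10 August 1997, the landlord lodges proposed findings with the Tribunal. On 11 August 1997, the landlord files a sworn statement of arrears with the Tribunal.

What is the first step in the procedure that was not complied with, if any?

Step 6

(1) the permitted window runs from 25 March 1997 + 7 = 1 April 1997 to 25 March 1997 + 17 = 11 April 1997; 7 April 1997 falls inside that range.
(2) due by 7 April 1997 + 39 days = 16 May 1997; completed 21 April 1997, before the deadline.
(3) due by 6 May 1997 + 20 days = 26 May 1997; 25 May 1997 is within that limit.
(4) due by 25 May 1997 + 23 days = 17 June 1997; 15 June 1997 is within that limit.
(5) due by 15 June 1997 + 81 days = 4 September 1997; 25 June 1997 is within that limit.
(6) due by 25 June 1997 + 44 days = 8 August 1997; 10 August 1997 misses that deadline by 2 days.
That is the first point of non-compliance.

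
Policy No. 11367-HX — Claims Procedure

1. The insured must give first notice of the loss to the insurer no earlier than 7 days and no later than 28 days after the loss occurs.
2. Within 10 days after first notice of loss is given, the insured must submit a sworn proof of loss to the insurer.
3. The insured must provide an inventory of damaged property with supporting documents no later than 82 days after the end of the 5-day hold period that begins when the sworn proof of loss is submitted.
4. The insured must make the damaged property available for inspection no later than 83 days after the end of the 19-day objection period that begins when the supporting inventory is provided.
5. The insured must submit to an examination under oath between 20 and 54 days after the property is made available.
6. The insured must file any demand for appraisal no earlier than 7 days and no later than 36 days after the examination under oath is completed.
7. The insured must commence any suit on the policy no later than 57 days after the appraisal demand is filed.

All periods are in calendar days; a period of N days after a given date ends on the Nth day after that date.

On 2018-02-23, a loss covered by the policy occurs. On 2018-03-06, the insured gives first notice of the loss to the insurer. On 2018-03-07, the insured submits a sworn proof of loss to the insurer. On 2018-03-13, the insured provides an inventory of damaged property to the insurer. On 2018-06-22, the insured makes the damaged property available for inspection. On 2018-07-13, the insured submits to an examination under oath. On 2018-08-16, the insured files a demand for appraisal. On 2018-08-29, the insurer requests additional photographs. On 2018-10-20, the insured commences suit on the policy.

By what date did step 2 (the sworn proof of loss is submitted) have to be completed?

2018-03-16

Step 2 runs from 2018-03-06, when first notice of loss is given. 10 days after 2018-03-06 is 2018-03-16.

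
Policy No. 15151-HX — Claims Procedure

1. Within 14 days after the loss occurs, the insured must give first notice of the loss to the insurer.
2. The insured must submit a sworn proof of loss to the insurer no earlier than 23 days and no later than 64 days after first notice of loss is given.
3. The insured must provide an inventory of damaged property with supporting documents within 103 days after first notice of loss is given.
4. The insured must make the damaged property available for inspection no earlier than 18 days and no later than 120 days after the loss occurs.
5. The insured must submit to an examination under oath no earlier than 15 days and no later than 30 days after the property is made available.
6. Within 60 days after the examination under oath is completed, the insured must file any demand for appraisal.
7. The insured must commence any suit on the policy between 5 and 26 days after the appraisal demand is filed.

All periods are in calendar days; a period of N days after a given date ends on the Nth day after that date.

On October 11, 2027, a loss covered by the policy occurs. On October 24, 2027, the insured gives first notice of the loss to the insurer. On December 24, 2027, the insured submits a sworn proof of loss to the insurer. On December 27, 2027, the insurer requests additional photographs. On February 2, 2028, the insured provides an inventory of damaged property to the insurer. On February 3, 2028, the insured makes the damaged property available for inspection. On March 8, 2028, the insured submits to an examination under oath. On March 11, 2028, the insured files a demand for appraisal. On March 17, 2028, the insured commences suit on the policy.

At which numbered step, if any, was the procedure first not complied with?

Step 5

Step 1 — counting 14 days from October 11, 2027 (when the loss occurs) gives a deadline of October 25, 2027; done October 24, 2027 — timely.
Step 2 — 23 and 64 days from October 24, 2027 (when first notice of loss is given) are November 16, 2027 and December 27, 2027 respectively; done December 24, 2027 — within the window.
Step 3 — counting 103 days from October 24, 2027 (when first notice of loss is given) gives a deadline of February 4, 2028; done February 2, 2028 — timely.
Step 4 — 18 and 120 days from October 11, 2027 (when the loss occurs) are October 29, 2027 and February 8, 2028 respectively; done February 3, 2028 — within the window.
Step 5 — 15 and 30 days from February 3, 2028 (when the property is made available) are February 18, 2028 and March 4, 2028 respectively; done March 8, 2028 — 4 days after the window closed.
The procedure was therefore not followed at step 5.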